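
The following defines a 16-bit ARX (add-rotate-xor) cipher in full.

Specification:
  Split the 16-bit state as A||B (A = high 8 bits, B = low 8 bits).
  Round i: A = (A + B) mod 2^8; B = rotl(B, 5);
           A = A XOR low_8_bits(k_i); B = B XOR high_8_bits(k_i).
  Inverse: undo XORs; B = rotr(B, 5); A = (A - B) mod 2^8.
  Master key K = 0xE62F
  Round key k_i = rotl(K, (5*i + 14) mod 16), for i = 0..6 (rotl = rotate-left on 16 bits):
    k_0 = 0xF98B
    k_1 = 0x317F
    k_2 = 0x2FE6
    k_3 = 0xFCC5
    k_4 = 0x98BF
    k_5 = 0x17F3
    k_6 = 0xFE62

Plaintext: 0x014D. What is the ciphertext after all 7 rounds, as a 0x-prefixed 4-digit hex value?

0xC684

s_0 = plaintext = 0x014D
s_1 = Round(s_0, k_0) = 0xC550
s_2 = Round(s_1, k_1) = 0x6A3B
s_3 = Round(s_2, k_2) = 0x4348
s_4 = Round(s_3, k_3) = 0x4EF5
s_5 = Round(s_4, k_4) = 0xFC26
s_6 = Round(s_5, k_5) = 0xD1D3
s_7 = Round(s_6, k_6) = 0xC684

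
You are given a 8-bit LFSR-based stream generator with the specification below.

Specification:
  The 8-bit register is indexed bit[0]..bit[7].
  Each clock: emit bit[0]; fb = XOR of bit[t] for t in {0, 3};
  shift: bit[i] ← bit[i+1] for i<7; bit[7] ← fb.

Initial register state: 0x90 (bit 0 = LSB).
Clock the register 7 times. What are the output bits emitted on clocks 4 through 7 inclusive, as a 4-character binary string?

0100

reg_0 = 0x90
clock 1: out=0, reg = 0x48
clock 2: out=0, reg = 0xA4
clock 3: out=0, reg = 0x52
clock 4: out=0, reg = 0x29
clock 5: out=1, reg = 0x14
clock 6: out=0, reg = 0x0A
clock 7: out=0, reg = 0x85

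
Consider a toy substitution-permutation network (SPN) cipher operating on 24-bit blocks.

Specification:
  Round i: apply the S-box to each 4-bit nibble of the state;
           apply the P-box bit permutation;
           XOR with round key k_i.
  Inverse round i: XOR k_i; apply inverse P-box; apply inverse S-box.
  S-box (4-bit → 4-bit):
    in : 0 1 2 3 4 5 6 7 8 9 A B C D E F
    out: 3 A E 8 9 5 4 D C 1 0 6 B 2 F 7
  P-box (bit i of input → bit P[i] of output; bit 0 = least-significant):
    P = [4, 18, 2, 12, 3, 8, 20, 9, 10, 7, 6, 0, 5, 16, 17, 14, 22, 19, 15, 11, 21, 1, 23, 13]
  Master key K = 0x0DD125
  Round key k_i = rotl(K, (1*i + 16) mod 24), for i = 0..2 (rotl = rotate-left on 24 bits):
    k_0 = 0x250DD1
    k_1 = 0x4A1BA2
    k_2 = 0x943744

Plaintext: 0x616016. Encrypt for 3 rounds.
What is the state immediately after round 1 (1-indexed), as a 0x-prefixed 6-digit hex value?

s_0 = plaintext = 0x616016
s_1 = Round(s_0, k_0) = 0xAF0255
s_2 = Round(s_1, k_1) = 0x139B5F
s_3 = Round(s_2, k_2) = 0x801FBA

0xAF0255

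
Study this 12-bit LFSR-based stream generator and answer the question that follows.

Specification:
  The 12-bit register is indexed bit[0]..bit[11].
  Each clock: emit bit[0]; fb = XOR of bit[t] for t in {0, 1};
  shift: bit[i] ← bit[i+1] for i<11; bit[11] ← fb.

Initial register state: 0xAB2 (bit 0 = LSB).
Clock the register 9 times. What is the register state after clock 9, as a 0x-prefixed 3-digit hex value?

reg_0 = 0xAB2
clock 1: out=0, reg = 0xD59
clock 2: out=1, reg = 0xEAC
clock 3: out=0, reg = 0x756
clock 4: out=0, reg = 0xBAB
clock 5: out=1, reg = 0x5D5
clock 6: out=1, reg = 0xAEA
clock 7: out=0, reg = 0xD75
clock 8: out=1, reg = 0xEBA
clock 9: out=0, reg = 0xF5D

0xF5D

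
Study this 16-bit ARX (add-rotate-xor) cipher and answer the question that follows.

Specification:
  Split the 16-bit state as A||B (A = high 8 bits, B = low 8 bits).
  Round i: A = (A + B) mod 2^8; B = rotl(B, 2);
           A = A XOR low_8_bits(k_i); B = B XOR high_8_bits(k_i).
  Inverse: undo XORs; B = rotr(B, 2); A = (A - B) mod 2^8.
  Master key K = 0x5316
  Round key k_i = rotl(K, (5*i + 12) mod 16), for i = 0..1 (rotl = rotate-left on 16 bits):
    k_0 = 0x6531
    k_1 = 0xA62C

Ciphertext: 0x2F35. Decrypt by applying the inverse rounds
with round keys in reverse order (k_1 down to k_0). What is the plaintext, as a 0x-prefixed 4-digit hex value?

0xCE60

s_0 = ciphertext = 0x2F35
s_1 = InvRound(s_0, k_1) = 0x1FE4
s_2 = InvRound(s_1, k_0) = 0xCE60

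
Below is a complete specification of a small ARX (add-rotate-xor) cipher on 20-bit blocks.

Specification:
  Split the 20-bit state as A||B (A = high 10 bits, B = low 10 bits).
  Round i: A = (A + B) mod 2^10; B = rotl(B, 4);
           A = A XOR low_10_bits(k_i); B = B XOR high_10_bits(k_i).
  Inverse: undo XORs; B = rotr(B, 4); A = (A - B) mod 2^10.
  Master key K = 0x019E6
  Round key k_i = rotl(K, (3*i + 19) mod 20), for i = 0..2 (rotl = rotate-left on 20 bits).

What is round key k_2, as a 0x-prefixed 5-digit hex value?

K = 0x019E6
k_0 = rotl(K, (3*0+19) mod 20) = rotl(K, 19) = 0x00CF3
k_1 = rotl(K, (3*1+19) mod 20) = rotl(K, 2) = 0x06798
k_2 = rotl(K, (3*2+19) mod 20) = rotl(K, 5) = 0x33CC0

0x33CC0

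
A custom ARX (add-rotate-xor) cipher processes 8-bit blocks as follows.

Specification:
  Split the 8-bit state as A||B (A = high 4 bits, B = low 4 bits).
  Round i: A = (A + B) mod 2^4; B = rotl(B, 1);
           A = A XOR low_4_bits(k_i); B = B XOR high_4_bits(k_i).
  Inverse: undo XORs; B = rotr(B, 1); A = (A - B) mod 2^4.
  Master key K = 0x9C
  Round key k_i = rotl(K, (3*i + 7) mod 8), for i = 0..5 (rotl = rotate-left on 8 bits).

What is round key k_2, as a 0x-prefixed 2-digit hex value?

0x93

K = 0x9C
k_0 = rotl(K, (3*0+7) mod 8) = rotl(K, 7) = 0x4E
k_1 = rotl(K, (3*1+7) mod 8) = rotl(K, 2) = 0x72
k_2 = rotl(K, (3*2+7) mod 8) = rotl(K, 5) = 0x93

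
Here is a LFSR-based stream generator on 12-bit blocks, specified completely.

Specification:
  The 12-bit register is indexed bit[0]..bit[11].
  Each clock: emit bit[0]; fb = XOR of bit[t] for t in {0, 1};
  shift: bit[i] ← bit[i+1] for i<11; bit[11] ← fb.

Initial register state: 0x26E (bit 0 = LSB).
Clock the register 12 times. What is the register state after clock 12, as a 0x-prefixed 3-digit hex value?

reg_0 = 0x26E
clock 1: out=0, reg = 0x937
clock 2: out=1, reg = 0x49B
clock 3: out=1, reg = 0x24D
clock 4: out=1, reg = 0x926
clock 5: out=0, reg = 0xC93
clock 6: out=1, reg = 0x649
clock 7: out=1, reg = 0xB24
clock 8: out=0, reg = 0x592
clock 9: out=0, reg = 0xAC9
clock 10: out=1, reg = 0xD64
clock 11: out=0, reg = 0x6B2
clock 12: out=0, reg = 0xB59

0xB59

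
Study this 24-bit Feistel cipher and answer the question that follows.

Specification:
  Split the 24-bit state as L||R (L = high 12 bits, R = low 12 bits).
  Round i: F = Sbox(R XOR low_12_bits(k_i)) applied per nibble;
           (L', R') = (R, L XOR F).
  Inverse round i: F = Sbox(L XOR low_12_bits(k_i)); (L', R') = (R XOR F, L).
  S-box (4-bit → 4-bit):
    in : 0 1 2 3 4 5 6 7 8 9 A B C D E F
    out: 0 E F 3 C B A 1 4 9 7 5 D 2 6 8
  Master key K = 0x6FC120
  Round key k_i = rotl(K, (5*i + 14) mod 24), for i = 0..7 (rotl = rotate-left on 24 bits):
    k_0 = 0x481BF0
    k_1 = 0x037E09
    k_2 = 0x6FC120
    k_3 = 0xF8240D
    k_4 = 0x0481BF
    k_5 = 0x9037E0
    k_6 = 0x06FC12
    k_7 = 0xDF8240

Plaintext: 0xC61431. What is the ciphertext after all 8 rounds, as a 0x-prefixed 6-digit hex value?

s_0 = plaintext = 0xC61431
s_1 = Round(s_0, k_0) = 0x4314BF
s_2 = Round(s_1, k_1) = 0x4BF36B
s_3 = Round(s_2, k_2) = 0x36BB7A
s_4 = Round(s_3, k_3) = 0xB7AB7A
s_5 = Round(s_4, k_4) = 0xB7ACA1
s_6 = Round(s_5, k_5) = 0xCA1EB4
s_7 = Round(s_6, k_6) = 0xEB43DB
s_8 = Round(s_7, k_7) = 0x3DB021

0x3DB021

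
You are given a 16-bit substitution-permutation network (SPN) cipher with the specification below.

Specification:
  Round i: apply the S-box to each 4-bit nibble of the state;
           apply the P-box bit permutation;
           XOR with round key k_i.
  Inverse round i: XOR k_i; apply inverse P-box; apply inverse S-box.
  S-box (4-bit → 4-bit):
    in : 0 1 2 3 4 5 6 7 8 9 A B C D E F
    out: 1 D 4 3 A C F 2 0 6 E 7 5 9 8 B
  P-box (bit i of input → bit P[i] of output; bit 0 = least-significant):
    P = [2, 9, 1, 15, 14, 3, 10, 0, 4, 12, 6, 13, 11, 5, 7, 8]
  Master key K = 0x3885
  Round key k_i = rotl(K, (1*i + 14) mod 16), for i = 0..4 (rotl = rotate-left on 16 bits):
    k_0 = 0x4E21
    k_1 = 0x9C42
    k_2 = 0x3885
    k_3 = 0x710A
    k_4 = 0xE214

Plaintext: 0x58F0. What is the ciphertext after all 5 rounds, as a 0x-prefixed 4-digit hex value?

0x3DDA

s_0 = plaintext = 0x58F0
s_1 = Round(s_0, k_0) = 0x0FAC
s_2 = Round(s_1, k_1) = 0xA05D
s_3 = Round(s_2, k_2) = 0xBD30
s_4 = Round(s_3, k_3) = 0x19B6
s_5 = Round(s_4, k_4) = 0x3DDA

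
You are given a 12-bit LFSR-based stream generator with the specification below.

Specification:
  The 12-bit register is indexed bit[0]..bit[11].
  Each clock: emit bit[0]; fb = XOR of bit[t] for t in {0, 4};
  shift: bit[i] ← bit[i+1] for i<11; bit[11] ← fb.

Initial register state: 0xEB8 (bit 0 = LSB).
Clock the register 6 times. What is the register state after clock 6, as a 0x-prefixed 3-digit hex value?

reg_0 = 0xEB8
clock 1: out=0, reg = 0xF5C
clock 2: out=0, reg = 0xFAE
clock 3: out=0, reg = 0x7D7
clock 4: out=1, reg = 0x3EB
clock 5: out=1, reg = 0x9F5
clock 6: out=1, reg = 0x4FA

0x4FA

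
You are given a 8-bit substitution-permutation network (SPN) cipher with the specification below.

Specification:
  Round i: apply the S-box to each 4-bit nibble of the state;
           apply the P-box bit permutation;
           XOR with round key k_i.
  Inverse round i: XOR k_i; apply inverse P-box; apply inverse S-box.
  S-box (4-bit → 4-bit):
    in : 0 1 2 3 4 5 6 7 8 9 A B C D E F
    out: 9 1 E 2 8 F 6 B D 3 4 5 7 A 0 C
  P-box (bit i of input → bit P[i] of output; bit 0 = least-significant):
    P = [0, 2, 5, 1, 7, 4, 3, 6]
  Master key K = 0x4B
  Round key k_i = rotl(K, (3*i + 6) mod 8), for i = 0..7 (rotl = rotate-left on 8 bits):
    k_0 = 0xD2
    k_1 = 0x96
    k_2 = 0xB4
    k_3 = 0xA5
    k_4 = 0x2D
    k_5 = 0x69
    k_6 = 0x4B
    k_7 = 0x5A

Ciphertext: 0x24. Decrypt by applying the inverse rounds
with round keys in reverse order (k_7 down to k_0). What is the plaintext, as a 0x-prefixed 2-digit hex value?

0x14

s_0 = ciphertext = 0x24
s_1 = InvRound(s_0, k_7) = 0x22
s_2 = InvRound(s_1, k_6) = 0xFB
s_3 = InvRound(s_2, k_5) = 0x94
s_4 = InvRound(s_3, k_4) = 0xCB
s_5 = InvRound(s_4, k_3) = 0xF2
s_6 = InvRound(s_5, k_2) = 0x4D
s_7 = InvRound(s_6, k_1) = 0x50
s_8 = InvRound(s_7, k_0) = 0x14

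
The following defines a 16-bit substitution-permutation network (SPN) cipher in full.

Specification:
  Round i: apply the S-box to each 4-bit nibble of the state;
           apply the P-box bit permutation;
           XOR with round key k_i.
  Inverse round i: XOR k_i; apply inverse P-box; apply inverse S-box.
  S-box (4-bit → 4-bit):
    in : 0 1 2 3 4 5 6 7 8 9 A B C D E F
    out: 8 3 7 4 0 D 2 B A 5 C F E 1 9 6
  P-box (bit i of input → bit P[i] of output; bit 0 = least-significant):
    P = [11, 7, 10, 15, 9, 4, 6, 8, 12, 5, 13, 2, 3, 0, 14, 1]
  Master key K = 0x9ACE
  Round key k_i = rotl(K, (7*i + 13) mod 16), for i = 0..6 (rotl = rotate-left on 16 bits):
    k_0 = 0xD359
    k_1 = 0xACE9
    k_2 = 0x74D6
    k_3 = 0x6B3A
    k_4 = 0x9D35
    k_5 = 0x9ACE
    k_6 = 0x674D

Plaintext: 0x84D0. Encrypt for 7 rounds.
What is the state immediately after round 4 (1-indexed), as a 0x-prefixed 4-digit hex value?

0x741A

s_0 = plaintext = 0x84D0
s_1 = Round(s_0, k_0) = 0x515A
s_2 = Round(s_1, k_1) = 0x7B83
s_3 = Round(s_2, k_2) = 0x41E9
s_4 = Round(s_3, k_3) = 0x741A
s_5 = Round(s_4, k_4) = 0x1B2E
s_6 = Round(s_5, k_5) = 0x20B3
s_7 = Round(s_6, k_6) = 0x2010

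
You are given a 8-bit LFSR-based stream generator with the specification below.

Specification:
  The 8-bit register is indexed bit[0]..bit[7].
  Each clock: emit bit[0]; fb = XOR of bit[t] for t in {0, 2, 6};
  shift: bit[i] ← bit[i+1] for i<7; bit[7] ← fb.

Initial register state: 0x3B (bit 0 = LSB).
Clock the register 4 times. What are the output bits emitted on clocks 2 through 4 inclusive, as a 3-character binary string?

reg_0 = 0x3B
clock 1: out=1, reg = 0x9D
clock 2: out=1, reg = 0x4E
clock 3: out=0, reg = 0x27
clock 4: out=1, reg = 0x13

101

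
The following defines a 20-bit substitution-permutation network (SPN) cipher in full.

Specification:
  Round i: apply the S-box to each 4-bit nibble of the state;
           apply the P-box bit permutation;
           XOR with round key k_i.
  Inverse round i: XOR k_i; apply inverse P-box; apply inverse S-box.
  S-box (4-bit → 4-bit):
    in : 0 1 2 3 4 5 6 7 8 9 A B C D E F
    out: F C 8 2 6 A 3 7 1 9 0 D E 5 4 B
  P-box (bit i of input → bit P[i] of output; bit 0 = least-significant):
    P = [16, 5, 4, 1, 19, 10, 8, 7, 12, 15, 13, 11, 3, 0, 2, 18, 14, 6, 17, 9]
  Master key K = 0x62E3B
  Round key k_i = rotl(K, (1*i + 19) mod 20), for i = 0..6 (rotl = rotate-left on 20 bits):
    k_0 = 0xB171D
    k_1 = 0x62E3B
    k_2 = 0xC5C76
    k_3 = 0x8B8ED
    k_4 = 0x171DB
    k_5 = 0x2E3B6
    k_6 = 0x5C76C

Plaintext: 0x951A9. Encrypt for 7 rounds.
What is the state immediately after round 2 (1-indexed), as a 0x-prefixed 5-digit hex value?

s_0 = plaintext = 0x951A9
s_1 = Round(s_0, k_0) = 0xE7D1E
s_2 = Round(s_1, k_1) = 0x41FA6
s_3 = Round(s_2, k_2) = 0xBC412
s_4 = Round(s_3, k_3) = 0xE5B6A
s_5 = Round(s_4, k_4) = 0xF4DDA
s_6 = Round(s_5, k_5) = 0xA90F3
s_7 = Round(s_6, k_6) = 0x97BC4

0x41FA6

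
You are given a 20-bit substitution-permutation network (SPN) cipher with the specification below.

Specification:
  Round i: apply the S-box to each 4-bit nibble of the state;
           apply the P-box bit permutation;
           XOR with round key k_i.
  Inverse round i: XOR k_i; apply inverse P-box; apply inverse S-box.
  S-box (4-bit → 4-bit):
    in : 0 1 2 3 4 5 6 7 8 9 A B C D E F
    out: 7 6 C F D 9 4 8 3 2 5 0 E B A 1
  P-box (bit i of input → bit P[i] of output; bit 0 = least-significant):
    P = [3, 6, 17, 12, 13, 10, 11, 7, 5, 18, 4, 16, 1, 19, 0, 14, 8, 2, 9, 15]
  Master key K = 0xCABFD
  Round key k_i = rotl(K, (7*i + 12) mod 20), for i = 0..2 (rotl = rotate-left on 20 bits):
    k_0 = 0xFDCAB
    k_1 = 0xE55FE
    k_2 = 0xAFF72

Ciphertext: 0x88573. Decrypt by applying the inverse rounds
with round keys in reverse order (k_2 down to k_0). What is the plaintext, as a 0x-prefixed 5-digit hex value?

s_0 = ciphertext = 0x88573
s_1 = InvRound(s_0, k_2) = 0x62BA2
s_2 = InvRound(s_1, k_1) = 0x1E60D
s_3 = InvRound(s_2, k_0) = 0x18842

0x18842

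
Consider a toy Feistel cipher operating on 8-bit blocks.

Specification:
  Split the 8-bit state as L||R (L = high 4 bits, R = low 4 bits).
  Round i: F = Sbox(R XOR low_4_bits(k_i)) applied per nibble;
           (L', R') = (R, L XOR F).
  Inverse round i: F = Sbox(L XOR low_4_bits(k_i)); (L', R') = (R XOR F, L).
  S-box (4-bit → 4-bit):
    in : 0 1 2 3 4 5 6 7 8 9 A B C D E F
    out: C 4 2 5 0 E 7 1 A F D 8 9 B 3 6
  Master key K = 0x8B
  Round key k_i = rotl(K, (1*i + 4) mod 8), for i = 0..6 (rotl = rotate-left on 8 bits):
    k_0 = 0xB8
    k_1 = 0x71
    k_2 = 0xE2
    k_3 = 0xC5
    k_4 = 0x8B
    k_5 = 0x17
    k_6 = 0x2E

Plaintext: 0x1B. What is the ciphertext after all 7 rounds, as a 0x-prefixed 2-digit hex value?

s_0 = plaintext = 0x1B
s_1 = Round(s_0, k_0) = 0xB4
s_2 = Round(s_1, k_1) = 0x45
s_3 = Round(s_2, k_2) = 0x55
s_4 = Round(s_3, k_3) = 0x59
s_5 = Round(s_4, k_4) = 0x97
s_6 = Round(s_5, k_5) = 0x75
s_7 = Round(s_6, k_6) = 0x5F

0x5F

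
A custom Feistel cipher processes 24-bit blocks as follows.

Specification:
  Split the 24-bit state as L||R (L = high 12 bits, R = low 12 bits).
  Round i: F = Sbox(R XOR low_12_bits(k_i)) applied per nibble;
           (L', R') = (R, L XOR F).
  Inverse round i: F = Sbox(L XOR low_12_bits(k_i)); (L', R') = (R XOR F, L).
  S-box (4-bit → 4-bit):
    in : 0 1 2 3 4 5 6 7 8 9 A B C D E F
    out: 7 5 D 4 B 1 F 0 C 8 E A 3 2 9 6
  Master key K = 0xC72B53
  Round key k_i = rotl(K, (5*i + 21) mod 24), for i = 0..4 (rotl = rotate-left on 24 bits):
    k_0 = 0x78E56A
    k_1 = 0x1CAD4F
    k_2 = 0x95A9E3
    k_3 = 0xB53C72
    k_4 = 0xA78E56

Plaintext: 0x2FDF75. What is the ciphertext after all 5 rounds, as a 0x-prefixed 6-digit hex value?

s_0 = plaintext = 0x2FDF75
s_1 = Round(s_0, k_0) = 0xF75CAB
s_2 = Round(s_1, k_1) = 0xCABAEE
s_3 = Round(s_2, k_2) = 0xAEE8D9
s_4 = Round(s_3, k_3) = 0x8D9104
s_5 = Round(s_4, k_4) = 0x104EC4

0x104EC4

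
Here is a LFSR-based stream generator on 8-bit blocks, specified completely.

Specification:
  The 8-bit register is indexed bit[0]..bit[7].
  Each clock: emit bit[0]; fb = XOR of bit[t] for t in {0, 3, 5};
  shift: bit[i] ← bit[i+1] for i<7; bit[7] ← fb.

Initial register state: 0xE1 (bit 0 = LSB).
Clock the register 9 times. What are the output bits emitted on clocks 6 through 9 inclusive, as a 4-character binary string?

reg_0 = 0xE1
clock 1: out=1, reg = 0x70
clock 2: out=0, reg = 0xB8
clock 3: out=0, reg = 0x5C
clock 4: out=0, reg = 0xAE
clock 5: out=0, reg = 0x57
clock 6: out=1, reg = 0xAB
clock 7: out=1, reg = 0xD5
clock 8: out=1, reg = 0xEA
clock 9: out=0, reg = 0x75

1110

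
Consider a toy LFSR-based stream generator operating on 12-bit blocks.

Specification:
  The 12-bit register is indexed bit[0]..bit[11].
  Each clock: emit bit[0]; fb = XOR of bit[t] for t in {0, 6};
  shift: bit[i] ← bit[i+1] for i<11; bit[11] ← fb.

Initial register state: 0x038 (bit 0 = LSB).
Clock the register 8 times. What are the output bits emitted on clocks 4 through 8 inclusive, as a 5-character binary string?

reg_0 = 0x038
clock 1: out=0, reg = 0x01C
clock 2: out=0, reg = 0x00E
clock 3: out=0, reg = 0x007
clock 4: out=1, reg = 0x803
clock 5: out=1, reg = 0xC01
clock 6: out=1, reg = 0xE00
clock 7: out=0, reg = 0x700
clock 8: out=0, reg = 0x380

11100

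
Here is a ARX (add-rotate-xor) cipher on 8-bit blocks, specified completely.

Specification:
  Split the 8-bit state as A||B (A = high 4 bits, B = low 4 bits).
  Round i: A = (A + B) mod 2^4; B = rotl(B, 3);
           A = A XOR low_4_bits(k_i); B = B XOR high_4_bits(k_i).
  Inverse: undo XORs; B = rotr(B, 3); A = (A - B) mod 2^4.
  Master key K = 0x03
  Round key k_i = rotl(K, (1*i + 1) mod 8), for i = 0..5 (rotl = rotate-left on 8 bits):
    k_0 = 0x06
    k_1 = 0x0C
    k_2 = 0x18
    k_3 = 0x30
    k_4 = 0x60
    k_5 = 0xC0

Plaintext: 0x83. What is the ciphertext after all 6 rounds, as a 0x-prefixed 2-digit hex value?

s_0 = plaintext = 0x83
s_1 = Round(s_0, k_0) = 0xD9
s_2 = Round(s_1, k_1) = 0xAC
s_3 = Round(s_2, k_2) = 0xE7
s_4 = Round(s_3, k_3) = 0x58
s_5 = Round(s_4, k_4) = 0xD2
s_6 = Round(s_5, k_5) = 0xFD

0xFD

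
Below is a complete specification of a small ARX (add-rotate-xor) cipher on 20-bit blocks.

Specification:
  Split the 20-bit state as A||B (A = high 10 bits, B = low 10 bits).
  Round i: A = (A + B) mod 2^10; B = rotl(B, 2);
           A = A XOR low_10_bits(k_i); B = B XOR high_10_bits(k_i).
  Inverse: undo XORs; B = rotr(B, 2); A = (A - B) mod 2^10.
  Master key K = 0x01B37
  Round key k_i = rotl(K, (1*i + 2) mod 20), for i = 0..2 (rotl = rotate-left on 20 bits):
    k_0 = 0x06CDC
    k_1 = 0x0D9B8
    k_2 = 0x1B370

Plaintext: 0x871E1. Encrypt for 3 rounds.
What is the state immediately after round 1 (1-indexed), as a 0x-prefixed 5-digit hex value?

s_0 = plaintext = 0x871E1
s_1 = Round(s_0, k_0) = 0xC879E
s_2 = Round(s_1, k_1) = 0xC1E4D
s_3 = Round(s_2, k_2) = 0x8915A

0xC879E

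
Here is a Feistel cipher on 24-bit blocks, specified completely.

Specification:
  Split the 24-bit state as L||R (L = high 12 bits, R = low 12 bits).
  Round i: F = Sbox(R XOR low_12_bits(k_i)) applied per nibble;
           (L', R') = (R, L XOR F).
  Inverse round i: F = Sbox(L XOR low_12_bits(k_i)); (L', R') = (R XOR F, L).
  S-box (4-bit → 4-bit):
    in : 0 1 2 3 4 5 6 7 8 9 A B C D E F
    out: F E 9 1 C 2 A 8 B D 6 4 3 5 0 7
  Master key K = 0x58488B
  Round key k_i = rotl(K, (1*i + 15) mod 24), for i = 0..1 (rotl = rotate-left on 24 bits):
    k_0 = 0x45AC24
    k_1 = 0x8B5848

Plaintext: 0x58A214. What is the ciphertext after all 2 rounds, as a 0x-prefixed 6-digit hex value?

0x595741

s_0 = plaintext = 0x58A214
s_1 = Round(s_0, k_0) = 0x214595
s_2 = Round(s_1, k_1) = 0x595741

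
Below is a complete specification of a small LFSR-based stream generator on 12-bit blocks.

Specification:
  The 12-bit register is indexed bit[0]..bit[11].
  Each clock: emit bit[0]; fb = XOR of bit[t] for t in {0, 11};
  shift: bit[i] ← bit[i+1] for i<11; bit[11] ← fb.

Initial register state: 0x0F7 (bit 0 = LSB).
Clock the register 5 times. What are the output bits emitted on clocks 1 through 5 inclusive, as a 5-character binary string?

reg_0 = 0x0F7
clock 1: out=1, reg = 0x87B
clock 2: out=1, reg = 0x43D
clock 3: out=1, reg = 0xA1E
clock 4: out=0, reg = 0xD0F
clock 5: out=1, reg = 0x687

11101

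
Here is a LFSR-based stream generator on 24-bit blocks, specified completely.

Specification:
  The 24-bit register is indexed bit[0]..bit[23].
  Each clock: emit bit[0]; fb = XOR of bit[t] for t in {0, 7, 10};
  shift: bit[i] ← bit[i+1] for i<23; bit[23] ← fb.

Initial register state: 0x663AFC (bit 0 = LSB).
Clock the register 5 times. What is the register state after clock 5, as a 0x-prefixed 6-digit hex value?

reg_0 = 0x663AFC
clock 1: out=0, reg = 0xB31D7E
clock 2: out=0, reg = 0xD98EBF
clock 3: out=1, reg = 0xECC75F
clock 4: out=1, reg = 0x7663AF
clock 5: out=1, reg = 0x3B31D7

0x3B31D7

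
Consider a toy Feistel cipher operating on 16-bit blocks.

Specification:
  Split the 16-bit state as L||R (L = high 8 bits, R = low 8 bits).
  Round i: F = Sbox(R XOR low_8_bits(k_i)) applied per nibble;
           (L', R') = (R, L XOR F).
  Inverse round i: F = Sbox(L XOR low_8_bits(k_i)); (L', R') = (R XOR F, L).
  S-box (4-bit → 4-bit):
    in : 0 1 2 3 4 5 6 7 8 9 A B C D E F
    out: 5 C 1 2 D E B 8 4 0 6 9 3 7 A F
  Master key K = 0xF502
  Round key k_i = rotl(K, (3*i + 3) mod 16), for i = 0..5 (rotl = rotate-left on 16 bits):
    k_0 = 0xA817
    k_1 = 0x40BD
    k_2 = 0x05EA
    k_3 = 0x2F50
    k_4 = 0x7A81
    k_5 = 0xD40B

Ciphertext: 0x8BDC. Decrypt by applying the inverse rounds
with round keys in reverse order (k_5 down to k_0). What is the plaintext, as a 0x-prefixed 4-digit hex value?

s_0 = ciphertext = 0x8BDC
s_1 = InvRound(s_0, k_5) = 0x998B
s_2 = InvRound(s_1, k_4) = 0x4F99
s_3 = InvRound(s_2, k_3) = 0x564F
s_4 = InvRound(s_3, k_2) = 0xDC56
s_5 = InvRound(s_4, k_1) = 0xEADC
s_6 = InvRound(s_5, k_0) = 0x2BEA

0x2BEA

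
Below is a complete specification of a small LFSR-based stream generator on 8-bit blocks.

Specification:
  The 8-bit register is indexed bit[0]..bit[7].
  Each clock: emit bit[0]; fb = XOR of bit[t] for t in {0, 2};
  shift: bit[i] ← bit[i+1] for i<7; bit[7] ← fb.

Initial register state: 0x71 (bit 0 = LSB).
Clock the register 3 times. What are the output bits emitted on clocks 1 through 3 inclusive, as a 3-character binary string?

reg_0 = 0x71
clock 1: out=1, reg = 0xB8
clock 2: out=0, reg = 0x5C
clock 3: out=0, reg = 0xAE

100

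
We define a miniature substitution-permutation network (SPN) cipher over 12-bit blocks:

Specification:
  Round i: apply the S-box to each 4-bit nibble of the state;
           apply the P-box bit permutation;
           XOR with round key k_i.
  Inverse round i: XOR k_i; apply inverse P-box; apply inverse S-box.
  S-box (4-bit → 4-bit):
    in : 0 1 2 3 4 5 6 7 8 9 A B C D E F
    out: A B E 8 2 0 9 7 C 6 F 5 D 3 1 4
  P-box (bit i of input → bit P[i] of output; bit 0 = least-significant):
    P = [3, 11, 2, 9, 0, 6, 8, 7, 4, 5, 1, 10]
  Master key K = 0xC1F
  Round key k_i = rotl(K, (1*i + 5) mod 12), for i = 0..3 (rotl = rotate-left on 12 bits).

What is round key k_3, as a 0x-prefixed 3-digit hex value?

0xFC1

K = 0xC1F
k_0 = rotl(K, (1*0+5) mod 12) = rotl(K, 5) = 0x3F8
k_1 = rotl(K, (1*1+5) mod 12) = rotl(K, 6) = 0x7F0
k_2 = rotl(K, (1*2+5) mod 12) = rotl(K, 7) = 0xFE0
k_3 = rotl(K, (1*3+5) mod 12) = rotl(K, 8) = 0xFC1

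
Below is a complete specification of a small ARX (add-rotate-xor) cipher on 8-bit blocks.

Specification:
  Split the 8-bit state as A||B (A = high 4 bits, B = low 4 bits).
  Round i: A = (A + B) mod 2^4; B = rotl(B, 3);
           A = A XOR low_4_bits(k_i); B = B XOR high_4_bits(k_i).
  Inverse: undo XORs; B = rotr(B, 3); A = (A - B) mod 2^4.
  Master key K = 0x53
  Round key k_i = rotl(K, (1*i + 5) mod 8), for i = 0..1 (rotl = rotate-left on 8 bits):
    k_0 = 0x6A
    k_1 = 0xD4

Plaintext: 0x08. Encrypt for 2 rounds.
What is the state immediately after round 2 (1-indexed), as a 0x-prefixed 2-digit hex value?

0x0C

s_0 = plaintext = 0x08
s_1 = Round(s_0, k_0) = 0x22
s_2 = Round(s_1, k_1) = 0x0C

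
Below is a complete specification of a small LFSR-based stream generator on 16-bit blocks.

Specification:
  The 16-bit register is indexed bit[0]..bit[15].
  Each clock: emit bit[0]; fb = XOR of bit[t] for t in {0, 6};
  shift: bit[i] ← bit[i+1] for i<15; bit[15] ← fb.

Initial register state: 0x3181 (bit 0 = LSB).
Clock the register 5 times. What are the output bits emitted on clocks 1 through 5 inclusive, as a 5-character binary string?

10000

reg_0 = 0x3181
clock 1: out=1, reg = 0x98C0
clock 2: out=0, reg = 0xCC60
clock 3: out=0, reg = 0xE630
clock 4: out=0, reg = 0x7318
clock 5: out=0, reg = 0x398C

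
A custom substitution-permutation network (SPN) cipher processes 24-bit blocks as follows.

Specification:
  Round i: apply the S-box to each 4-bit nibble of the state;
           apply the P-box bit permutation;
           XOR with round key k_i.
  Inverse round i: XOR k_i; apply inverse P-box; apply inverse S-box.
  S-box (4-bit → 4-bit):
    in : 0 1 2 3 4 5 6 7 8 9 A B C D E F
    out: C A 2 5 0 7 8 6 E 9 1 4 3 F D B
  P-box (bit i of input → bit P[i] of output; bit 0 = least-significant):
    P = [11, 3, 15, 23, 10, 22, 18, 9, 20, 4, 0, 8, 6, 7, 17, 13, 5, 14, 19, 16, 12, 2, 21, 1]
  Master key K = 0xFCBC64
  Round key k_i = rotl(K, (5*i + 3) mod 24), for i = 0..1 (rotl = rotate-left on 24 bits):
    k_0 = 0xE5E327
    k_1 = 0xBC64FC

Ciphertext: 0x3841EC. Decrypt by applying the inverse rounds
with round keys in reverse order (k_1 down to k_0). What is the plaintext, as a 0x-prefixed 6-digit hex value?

s_0 = ciphertext = 0x3841EC
s_1 = InvRound(s_0, k_1) = 0x446136
s_2 = InvRound(s_1, k_0) = 0xB64760

0xB64760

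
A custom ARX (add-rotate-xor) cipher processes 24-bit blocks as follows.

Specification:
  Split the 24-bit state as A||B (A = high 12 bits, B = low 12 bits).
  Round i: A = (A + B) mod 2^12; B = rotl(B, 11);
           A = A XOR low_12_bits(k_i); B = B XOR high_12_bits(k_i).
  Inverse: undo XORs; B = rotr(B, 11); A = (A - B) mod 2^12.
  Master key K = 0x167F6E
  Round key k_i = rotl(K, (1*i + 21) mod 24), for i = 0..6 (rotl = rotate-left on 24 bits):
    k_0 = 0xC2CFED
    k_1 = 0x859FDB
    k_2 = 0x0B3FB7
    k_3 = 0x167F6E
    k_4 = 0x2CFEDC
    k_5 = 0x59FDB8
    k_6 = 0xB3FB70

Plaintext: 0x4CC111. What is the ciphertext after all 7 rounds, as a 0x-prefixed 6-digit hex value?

s_0 = plaintext = 0x4CC111
s_1 = Round(s_0, k_0) = 0xA304A4
s_2 = Round(s_1, k_1) = 0x10FA0B
s_3 = Round(s_2, k_2) = 0x4ADDB6
s_4 = Round(s_3, k_3) = 0xD0D7BC
s_5 = Round(s_4, k_4) = 0xA15111
s_6 = Round(s_5, k_5) = 0x69ED17
s_7 = Round(s_6, k_6) = 0x8C55B4

0x8C55B4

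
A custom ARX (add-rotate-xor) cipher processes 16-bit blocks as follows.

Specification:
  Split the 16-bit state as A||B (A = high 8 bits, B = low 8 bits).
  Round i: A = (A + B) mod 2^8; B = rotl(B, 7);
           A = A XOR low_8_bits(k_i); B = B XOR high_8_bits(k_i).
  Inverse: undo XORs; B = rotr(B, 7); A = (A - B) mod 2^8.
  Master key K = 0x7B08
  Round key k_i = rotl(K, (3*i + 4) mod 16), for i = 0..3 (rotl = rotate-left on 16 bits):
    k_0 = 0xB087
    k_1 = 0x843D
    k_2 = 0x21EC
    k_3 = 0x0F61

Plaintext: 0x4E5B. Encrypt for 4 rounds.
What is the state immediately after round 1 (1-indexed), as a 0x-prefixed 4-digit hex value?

0x2E1D

s_0 = plaintext = 0x4E5B
s_1 = Round(s_0, k_0) = 0x2E1D
s_2 = Round(s_1, k_1) = 0x760A
s_3 = Round(s_2, k_2) = 0x6C24
s_4 = Round(s_3, k_3) = 0xF11D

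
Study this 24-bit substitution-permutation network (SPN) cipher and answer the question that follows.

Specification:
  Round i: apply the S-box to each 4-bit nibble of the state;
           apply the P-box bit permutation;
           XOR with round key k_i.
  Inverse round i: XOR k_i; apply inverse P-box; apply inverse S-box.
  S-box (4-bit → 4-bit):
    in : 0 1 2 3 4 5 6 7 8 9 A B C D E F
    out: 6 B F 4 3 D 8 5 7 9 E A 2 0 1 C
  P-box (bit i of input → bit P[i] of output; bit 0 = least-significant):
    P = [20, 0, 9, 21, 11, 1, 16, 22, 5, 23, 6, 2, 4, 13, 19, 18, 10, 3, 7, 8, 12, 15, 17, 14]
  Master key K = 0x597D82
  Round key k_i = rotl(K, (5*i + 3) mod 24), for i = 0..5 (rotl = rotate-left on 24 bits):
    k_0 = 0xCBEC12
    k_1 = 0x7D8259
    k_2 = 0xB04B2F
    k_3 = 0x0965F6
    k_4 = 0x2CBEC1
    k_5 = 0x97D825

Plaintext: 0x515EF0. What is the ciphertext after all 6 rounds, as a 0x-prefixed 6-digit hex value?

s_0 = plaintext = 0x515EF0
s_1 = Round(s_0, k_0) = 0x84BB2B
s_2 = Round(s_1, k_1) = 0x9A3E56
s_3 = Round(s_2, k_2) = 0xD91287
s_4 = Round(s_3, k_3) = 0x9C4A80
s_5 = Round(s_4, k_4) = 0xADC49E
s_6 = Round(s_5, k_5) = 0x453005

0x453005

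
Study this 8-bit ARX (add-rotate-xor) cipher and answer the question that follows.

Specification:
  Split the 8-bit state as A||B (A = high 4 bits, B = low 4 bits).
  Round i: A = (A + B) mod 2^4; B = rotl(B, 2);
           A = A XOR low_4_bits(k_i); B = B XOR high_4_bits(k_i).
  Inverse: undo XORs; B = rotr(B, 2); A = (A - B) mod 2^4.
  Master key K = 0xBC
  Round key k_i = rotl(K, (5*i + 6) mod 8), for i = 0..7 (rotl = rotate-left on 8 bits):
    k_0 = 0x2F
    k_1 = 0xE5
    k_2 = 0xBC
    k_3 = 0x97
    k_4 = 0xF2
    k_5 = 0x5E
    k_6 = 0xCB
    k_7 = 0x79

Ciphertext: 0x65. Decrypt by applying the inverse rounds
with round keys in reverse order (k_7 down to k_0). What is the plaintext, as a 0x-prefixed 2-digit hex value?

0x4A

s_0 = ciphertext = 0x65
s_1 = InvRound(s_0, k_7) = 0x78
s_2 = InvRound(s_1, k_6) = 0xB1
s_3 = InvRound(s_2, k_5) = 0x41
s_4 = InvRound(s_3, k_4) = 0xBB
s_5 = InvRound(s_4, k_3) = 0x48
s_6 = InvRound(s_5, k_2) = 0xCC
s_7 = InvRound(s_6, k_1) = 0x18
s_8 = InvRound(s_7, k_0) = 0x4A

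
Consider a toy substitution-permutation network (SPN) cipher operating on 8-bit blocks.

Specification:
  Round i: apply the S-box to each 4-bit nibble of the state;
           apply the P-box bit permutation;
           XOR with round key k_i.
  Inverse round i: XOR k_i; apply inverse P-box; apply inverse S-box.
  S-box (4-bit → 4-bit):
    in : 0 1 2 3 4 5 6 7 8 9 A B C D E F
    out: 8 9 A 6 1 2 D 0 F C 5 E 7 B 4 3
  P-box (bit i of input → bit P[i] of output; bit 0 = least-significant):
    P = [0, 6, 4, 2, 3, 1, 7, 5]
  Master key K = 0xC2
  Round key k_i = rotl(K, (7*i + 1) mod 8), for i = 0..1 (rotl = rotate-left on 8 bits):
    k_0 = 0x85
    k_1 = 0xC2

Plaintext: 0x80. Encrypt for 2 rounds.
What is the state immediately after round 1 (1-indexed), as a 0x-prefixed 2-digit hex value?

s_0 = plaintext = 0x80
s_1 = Round(s_0, k_0) = 0x2B
s_2 = Round(s_1, k_1) = 0xB4

0x2B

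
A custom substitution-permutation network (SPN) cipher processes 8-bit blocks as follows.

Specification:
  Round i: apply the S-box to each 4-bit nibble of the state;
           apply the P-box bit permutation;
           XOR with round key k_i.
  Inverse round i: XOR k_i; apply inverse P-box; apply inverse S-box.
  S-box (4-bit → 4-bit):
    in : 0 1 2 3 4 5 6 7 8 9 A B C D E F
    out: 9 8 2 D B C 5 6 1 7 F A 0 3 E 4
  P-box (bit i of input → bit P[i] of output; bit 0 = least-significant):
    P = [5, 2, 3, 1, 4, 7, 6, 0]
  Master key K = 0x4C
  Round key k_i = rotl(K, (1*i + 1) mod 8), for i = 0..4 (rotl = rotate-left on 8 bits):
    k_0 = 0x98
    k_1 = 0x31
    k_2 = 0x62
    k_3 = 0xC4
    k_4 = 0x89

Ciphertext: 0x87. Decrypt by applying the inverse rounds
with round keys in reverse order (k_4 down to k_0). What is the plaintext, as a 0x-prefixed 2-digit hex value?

0xC3

s_0 = ciphertext = 0x87
s_1 = InvRound(s_0, k_4) = 0xCE
s_2 = InvRound(s_1, k_3) = 0xC5
s_3 = InvRound(s_2, k_2) = 0xB4
s_4 = InvRound(s_3, k_1) = 0xB2
s_5 = InvRound(s_4, k_0) = 0xC3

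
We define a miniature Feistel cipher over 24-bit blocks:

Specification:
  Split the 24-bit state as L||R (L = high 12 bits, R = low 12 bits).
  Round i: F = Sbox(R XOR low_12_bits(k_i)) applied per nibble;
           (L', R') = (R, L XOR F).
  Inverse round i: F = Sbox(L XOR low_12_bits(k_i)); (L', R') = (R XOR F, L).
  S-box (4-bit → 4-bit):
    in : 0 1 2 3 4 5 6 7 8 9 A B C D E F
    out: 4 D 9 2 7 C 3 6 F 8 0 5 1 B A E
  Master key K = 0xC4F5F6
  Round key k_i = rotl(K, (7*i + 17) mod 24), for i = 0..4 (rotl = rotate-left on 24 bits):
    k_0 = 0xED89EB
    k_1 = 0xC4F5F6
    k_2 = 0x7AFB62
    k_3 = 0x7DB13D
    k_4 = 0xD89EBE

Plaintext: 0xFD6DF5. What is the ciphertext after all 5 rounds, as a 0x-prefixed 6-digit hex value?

s_0 = plaintext = 0xFD6DF5
s_1 = Round(s_0, k_0) = 0xDF580C
s_2 = Round(s_1, k_1) = 0x80C615
s_3 = Round(s_2, k_2) = 0x61536A
s_4 = Round(s_3, k_3) = 0x36AFD3
s_5 = Round(s_4, k_4) = 0xFD3E51

0xFD3E51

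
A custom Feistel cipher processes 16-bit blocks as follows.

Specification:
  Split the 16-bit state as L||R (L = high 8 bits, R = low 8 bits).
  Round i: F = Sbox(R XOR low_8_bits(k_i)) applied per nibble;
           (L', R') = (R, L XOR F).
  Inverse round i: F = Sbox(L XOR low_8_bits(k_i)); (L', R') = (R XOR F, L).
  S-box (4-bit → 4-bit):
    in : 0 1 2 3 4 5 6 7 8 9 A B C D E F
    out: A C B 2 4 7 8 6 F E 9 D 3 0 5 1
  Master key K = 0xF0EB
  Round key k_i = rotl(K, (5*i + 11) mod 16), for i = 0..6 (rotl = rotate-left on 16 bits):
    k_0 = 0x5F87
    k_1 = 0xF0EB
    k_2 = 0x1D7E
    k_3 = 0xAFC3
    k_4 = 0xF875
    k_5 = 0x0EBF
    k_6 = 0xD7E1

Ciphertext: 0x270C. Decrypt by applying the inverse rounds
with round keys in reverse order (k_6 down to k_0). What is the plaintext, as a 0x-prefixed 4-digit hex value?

s_0 = ciphertext = 0x270C
s_1 = InvRound(s_0, k_6) = 0x3427
s_2 = InvRound(s_1, k_5) = 0xDA34
s_3 = InvRound(s_2, k_4) = 0xA5DA
s_4 = InvRound(s_3, k_3) = 0x52A5
s_5 = InvRound(s_4, k_2) = 0x1652
s_6 = InvRound(s_5, k_1) = 0x4216
s_7 = InvRound(s_6, k_0) = 0x2142

0x2142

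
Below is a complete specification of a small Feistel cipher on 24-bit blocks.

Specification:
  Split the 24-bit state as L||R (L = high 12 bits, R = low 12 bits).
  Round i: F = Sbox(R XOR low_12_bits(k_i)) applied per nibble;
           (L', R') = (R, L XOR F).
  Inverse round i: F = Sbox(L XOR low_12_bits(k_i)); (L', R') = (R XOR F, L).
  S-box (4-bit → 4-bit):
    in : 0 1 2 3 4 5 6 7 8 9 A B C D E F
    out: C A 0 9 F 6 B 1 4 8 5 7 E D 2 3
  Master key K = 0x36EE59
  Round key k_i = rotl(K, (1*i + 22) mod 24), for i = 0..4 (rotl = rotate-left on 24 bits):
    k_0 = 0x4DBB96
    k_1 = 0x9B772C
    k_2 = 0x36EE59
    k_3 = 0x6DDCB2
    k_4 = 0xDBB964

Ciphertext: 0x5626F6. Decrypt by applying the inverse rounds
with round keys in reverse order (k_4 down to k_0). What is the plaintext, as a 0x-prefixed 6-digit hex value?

0xA336E7

s_0 = ciphertext = 0x5626F6
s_1 = InvRound(s_0, k_4) = 0x83D562
s_2 = InvRound(s_1, k_3) = 0xA2183D
s_3 = InvRound(s_2, k_2) = 0x729A21
s_4 = InvRound(s_3, k_1) = 0x6E7729
s_5 = InvRound(s_4, k_0) = 0xA336E7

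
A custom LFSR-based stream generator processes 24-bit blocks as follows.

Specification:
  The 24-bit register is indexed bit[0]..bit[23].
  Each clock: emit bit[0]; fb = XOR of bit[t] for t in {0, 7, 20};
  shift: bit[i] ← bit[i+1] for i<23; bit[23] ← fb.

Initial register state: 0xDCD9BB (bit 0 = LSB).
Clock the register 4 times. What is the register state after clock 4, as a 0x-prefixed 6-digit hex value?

reg_0 = 0xDCD9BB
clock 1: out=1, reg = 0xEE6CDD
clock 2: out=1, reg = 0x77366E
clock 3: out=0, reg = 0xBB9B37
clock 4: out=1, reg = 0x5DCD9B

0x5DCD9B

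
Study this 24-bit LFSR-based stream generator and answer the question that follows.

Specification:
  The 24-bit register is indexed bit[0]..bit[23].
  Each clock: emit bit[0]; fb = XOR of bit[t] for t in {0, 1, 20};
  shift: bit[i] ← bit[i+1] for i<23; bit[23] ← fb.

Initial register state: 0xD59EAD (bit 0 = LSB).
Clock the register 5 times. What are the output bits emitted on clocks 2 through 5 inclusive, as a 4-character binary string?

reg_0 = 0xD59EAD
clock 1: out=1, reg = 0x6ACF56
clock 2: out=0, reg = 0xB567AB
clock 3: out=1, reg = 0xDAB3D5
clock 4: out=1, reg = 0x6D59EA
clock 5: out=0, reg = 0xB6ACF5

0110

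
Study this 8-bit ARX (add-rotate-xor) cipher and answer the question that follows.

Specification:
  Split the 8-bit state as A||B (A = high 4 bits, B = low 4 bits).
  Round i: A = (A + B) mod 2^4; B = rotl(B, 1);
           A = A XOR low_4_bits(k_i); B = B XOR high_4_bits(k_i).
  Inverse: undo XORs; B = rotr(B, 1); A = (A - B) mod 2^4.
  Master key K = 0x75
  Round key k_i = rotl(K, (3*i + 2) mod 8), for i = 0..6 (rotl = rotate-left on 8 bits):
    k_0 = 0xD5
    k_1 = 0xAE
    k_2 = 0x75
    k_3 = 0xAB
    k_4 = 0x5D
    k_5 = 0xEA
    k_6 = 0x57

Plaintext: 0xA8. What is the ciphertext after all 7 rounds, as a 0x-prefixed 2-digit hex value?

s_0 = plaintext = 0xA8
s_1 = Round(s_0, k_0) = 0x7C
s_2 = Round(s_1, k_1) = 0xD3
s_3 = Round(s_2, k_2) = 0x51
s_4 = Round(s_3, k_3) = 0xD8
s_5 = Round(s_4, k_4) = 0x84
s_6 = Round(s_5, k_5) = 0x66
s_7 = Round(s_6, k_6) = 0xB9

0xB9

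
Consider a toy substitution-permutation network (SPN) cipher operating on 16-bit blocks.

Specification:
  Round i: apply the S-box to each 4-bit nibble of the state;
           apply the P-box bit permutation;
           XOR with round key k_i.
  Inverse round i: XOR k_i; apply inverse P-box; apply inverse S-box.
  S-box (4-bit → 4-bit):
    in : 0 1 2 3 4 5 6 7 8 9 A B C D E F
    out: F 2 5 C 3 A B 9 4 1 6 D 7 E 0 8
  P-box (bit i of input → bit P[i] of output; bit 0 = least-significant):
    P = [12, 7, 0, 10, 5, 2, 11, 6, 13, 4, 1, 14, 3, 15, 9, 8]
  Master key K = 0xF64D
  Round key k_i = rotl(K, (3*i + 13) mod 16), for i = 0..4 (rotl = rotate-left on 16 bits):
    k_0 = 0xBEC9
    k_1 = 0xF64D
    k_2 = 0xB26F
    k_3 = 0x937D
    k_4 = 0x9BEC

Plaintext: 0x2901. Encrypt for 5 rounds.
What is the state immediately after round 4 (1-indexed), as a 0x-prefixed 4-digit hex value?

0xDC8C

s_0 = plaintext = 0x2901
s_1 = Round(s_0, k_0) = 0x9425
s_2 = Round(s_1, k_1) = 0xDAF5
s_3 = Round(s_2, k_2) = 0x35BD
s_4 = Round(s_3, k_3) = 0xDC8C
s_5 = Round(s_4, k_4) = 0x207F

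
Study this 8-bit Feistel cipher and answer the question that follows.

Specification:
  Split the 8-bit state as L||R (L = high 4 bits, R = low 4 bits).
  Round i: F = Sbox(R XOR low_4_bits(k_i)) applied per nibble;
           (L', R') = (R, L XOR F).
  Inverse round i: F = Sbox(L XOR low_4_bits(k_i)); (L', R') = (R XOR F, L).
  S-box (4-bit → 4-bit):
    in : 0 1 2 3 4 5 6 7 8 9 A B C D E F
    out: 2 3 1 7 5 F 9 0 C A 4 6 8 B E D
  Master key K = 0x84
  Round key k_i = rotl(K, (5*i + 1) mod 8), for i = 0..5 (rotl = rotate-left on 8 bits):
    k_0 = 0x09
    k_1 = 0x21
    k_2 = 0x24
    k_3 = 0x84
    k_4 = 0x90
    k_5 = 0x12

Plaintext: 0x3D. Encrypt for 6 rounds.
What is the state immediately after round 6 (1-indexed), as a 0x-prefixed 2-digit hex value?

0xFA

s_0 = plaintext = 0x3D
s_1 = Round(s_0, k_0) = 0xD6
s_2 = Round(s_1, k_1) = 0x6D
s_3 = Round(s_2, k_2) = 0xDC
s_4 = Round(s_3, k_3) = 0xC1
s_5 = Round(s_4, k_4) = 0x1F
s_6 = Round(s_5, k_5) = 0xFA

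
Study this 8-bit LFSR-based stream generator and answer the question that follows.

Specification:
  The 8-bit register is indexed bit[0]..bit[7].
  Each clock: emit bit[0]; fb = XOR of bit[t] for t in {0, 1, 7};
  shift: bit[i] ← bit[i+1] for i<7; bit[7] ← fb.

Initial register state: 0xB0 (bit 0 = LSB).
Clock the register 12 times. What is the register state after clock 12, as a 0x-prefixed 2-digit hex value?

0xC2

reg_0 = 0xB0
clock 1: out=0, reg = 0xD8
clock 2: out=0, reg = 0xEC
clock 3: out=0, reg = 0xF6
clock 4: out=0, reg = 0x7B
clock 5: out=1, reg = 0x3D
clock 6: out=1, reg = 0x9E
clock 7: out=0, reg = 0x4F
clock 8: out=1, reg = 0x27
clock 9: out=1, reg = 0x13
clock 10: out=1, reg = 0x09
clock 11: out=1, reg = 0x84
clock 12: out=0, reg = 0xC2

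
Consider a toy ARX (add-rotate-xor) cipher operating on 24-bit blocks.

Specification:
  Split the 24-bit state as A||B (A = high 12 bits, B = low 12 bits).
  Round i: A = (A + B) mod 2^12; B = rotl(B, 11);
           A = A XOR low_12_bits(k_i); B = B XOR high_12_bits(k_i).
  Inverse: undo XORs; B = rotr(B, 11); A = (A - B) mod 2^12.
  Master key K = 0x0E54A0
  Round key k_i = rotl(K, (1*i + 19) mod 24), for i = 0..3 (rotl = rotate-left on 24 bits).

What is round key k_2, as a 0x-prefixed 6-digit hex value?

K = 0x0E54A0
k_0 = rotl(K, (1*0+19) mod 24) = rotl(K, 19) = 0x0072A5
k_1 = rotl(K, (1*1+19) mod 24) = rotl(K, 20) = 0x00E54A
k_2 = rotl(K, (1*2+19) mod 24) = rotl(K, 21) = 0x01CA94

0x01CA94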